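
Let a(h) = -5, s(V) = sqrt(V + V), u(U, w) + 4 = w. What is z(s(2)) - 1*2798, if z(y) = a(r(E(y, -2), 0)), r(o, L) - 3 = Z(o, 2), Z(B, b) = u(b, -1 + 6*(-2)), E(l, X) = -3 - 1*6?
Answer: -2803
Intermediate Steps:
u(U, w) = -4 + w
E(l, X) = -9 (E(l, X) = -3 - 6 = -9)
s(V) = sqrt(2)*sqrt(V) (s(V) = sqrt(2*V) = sqrt(2)*sqrt(V))
Z(B, b) = -17 (Z(B, b) = -4 + (-1 + 6*(-2)) = -4 + (-1 - 12) = -4 - 13 = -17)
r(o, L) = -14 (r(o, L) = 3 - 17 = -14)
z(y) = -5
z(s(2)) - 1*2798 = -5 - 1*2798 = -5 - 2798 = -2803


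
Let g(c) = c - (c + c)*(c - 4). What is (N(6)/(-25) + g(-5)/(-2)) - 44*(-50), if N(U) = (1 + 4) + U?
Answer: 112353/50 ≈ 2247.1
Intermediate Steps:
N(U) = 5 + U
g(c) = c - 2*c*(-4 + c)
(N(6)/(-25) + g(-5)/(-2)) - 44*(-50) = ((5 + 6)/(-25) - 5*(9 - 2*(-5))/(-2)) - 44*(-50) = (11*(-1/25) - 5*(9 + 10)*(-1/2)) + 2200 = (-11/25 - 5*19*(-1/2)) + 2200 = (-11/25 - 95*(-1/2)) + 2200 = (-11/25 + 95/2) + 2200 = 2353/50 + 2200 = 112353/50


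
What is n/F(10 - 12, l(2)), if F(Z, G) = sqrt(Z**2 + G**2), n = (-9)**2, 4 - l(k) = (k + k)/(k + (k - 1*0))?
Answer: 81*sqrt(13)/13 ≈ 22.465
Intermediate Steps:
l(k) = 3 (l(k) = 4 - (k + k)/(k + (k - 1*0)) = 4 - 2*k/(k + (k + 0)) = 4 - 2*k/(k + k) = 4 - 2*k/(2*k) = 4 - 2*k*1/(2*k) = 4 - 1*1 = 4 - 1 = 3)
n = 81
F(Z, G) = sqrt(G**2 + Z**2)
n/F(10 - 12, l(2)) = 81/(sqrt(3**2 + (10 - 12)**2)) = 81/(sqrt(9 + (-2)**2)) = 81/(sqrt(9 + 4)) = 81/(sqrt(13)) = 81*(sqrt(13)/13) = 81*sqrt(13)/13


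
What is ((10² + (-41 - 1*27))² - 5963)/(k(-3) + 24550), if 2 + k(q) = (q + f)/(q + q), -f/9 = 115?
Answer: -4939/24721 ≈ -0.19979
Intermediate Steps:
f = -1035 (f = -9*115 = -1035)
k(q) = -2 + (-1035 + q)/(2*q) (k(q) = -2 + (q - 1035)/(q + q) = -2 + (-1035 + q)/((2*q)) = -2 + (-1035 + q)*(1/(2*q)) = -2 + (-1035 + q)/(2*q))
((10² + (-41 - 1*27))² - 5963)/(k(-3) + 24550) = ((10² + (-41 - 1*27))² - 5963)/((3/2)*(-345 - 1*(-3))/(-3) + 24550) = ((100 + (-41 - 27))² - 5963)/((3/2)*(-⅓)*(-345 + 3) + 24550) = ((100 - 68)² - 5963)/((3/2)*(-⅓)*(-342) + 24550) = (32² - 5963)/(171 + 24550) = (1024 - 5963)/24721 = -4939*1/24721 = -4939/24721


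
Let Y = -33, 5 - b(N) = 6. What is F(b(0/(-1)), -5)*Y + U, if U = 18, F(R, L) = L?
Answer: 183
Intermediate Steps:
b(N) = -1 (b(N) = 5 - 1*6 = 5 - 6 = -1)
F(b(0/(-1)), -5)*Y + U = -5*(-33) + 18 = 165 + 18 = 183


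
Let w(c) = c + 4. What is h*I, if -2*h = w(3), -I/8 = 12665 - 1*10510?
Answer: 60340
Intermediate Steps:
I = -17240 (I = -8*(12665 - 1*10510) = -8*(12665 - 10510) = -8*2155 = -17240)
w(c) = 4 + c
h = -7/2 (h = -(4 + 3)/2 = -½*7 = -7/2 ≈ -3.5000)
h*I = -7/2*(-17240) = 60340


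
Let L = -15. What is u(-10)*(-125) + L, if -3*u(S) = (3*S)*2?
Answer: -2515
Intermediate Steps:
u(S) = -2*S (u(S) = -3*S*2/3 = -2*S)
u(-10)*(-125) + L = -2*(-10)*(-125) - 15 = 20*(-125) - 15 = -2500 - 15 = -2515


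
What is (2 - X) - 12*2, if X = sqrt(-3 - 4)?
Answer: -22 - I*sqrt(7) ≈ -22.0 - 2.6458*I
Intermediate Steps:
X = I*sqrt(7) (X = sqrt(-7) = I*sqrt(7) ≈ 2.6458*I)
(2 - X) - 12*2 = (2 - I*sqrt(7)) - 12*2 = (2 - I*sqrt(7)) - 24 = -22 - I*sqrt(7)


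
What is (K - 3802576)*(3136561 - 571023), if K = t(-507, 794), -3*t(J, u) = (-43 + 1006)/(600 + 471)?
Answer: -204868733891446/21 ≈ -9.7556e+12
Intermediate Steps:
t(J, u) = -107/357 (t(J, u) = -(-43 + 1006)/(3*(600 + 471)) = -321/1071 = -⅓*107/119 = -107/357)
K = -107/357 ≈ -0.29972
(K - 3802576)*(3136561 - 571023) = (-107/357 - 3802576)*(3136561 - 571023) = -1357519739/357*2565538 = -204868733891446/21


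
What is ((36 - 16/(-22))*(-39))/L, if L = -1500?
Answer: 1313/1375 ≈ 0.95491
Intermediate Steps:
((36 - 16/(-22))*(-39))/L = ((36 - 16/(-22))*(-39))/(-1500) = ((36 - 16*(-1/22))*(-39))*(-1/1500) = ((36 + 8/11)*(-39))*(-1/1500) = ((404/11)*(-39))*(-1/1500) = -15756/11*(-1/1500) = 1313/1375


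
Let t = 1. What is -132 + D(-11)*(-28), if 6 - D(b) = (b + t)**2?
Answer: 2500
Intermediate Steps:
D(b) = 6 - (1 + b)**2 (D(b) = 6 - (b + 1)**2 = 6 - (1 + b)**2)
-132 + D(-11)*(-28) = -132 + (6 - (1 - 11)**2)*(-28) = -132 + (6 - 1*(-10)**2)*(-28) = -132 + (6 - 1*100)*(-28) = -132 + (6 - 100)*(-28) = -132 - 94*(-28) = -132 + 2632 = 2500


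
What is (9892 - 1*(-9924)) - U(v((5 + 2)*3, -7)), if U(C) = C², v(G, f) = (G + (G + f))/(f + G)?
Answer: 79239/4 ≈ 19810.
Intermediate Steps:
v(G, f) = (f + 2*G)/(G + f)
(9892 - 1*(-9924)) - U(v((5 + 2)*3, -7)) = (9892 - 1*(-9924)) - ((-7 + 2*((5 + 2)*3))/((5 + 2)*3 - 7))² = (9892 + 9924) - ((-7 + 2*(7*3))/(7*3 - 7))² = 19816 - ((-7 + 2*21)/(21 - 7))² = 19816 - ((-7 + 42)/14)² = 19816 - ((1/14)*35)² = 19816 - (5/2)² = 19816 - 1*25/4 = 19816 - 25/4 = 79239/4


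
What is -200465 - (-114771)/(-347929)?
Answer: -69747701756/347929 ≈ -2.0047e+5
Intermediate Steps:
-200465 - (-114771)/(-347929) = -200465 - (-114771)*(-1)/347929 = -200465 - 1*114771/347929 = -200465 - 114771/347929 = -69747701756/347929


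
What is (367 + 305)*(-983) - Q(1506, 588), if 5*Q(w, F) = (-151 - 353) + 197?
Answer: -3302573/5 ≈ -6.6052e+5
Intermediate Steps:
Q(w, F) = -307/5 (Q(w, F) = ((-151 - 353) + 197)/5 = (-504 + 197)/5 = (⅕)*(-307) = -307/5)
(367 + 305)*(-983) - Q(1506, 588) = (367 + 305)*(-983) - 1*(-307/5) = 672*(-983) + 307/5 = -660576 + 307/5 = -3302573/5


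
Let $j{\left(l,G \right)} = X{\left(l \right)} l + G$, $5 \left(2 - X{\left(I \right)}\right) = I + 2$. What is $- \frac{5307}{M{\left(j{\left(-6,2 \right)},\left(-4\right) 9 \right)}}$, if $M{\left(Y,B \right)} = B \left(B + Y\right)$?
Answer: $- \frac{8845}{3048} \approx -2.9019$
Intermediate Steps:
$X{\left(I \right)} = \frac{8}{5} - \frac{I}{5}$ ($X{\left(I \right)} = 2 - \frac{I + 2}{5} = 2 - \frac{2 + I}{5} = 2 - \left(\frac{2}{5} + \frac{I}{5}\right) = \frac{8}{5} - \frac{I}{5}$)
$j{\left(l,G \right)} = G + l \left(\frac{8}{5} - \frac{l}{5}\right)$ ($j{\left(l,G \right)} = \left(\frac{8}{5} - \frac{l}{5}\right) l + G = l \left(\frac{8}{5} - \frac{l}{5}\right) + G = G + l \left(\frac{8}{5} - \frac{l}{5}\right)$)
$- \frac{5307}{M{\left(j{\left(-6,2 \right)},\left(-4\right) 9 \right)}} = - \frac{5307}{\left(-4\right) 9 \left(\left(-4\right) 9 + \left(2 - - \frac{6 \left(-8 - 6\right)}{5}\right)\right)} = - \frac{5307}{\left(-36\right) \left(-36 + \left(2 - \left(- \frac{6}{5}\right) \left(-14\right)\right)\right)} = - \frac{5307}{\left(-36\right) \left(-36 + \left(2 - \frac{84}{5}\right)\right)} = - \frac{5307}{\left(-36\right) \left(-36 - \frac{74}{5}\right)} = - \frac{5307}{\left(-36\right) \left(- \frac{254}{5}\right)} = - \frac{5307}{\frac{9144}{5}} = \left(-5307\right) \frac{5}{9144} = - \frac{8845}{3048}$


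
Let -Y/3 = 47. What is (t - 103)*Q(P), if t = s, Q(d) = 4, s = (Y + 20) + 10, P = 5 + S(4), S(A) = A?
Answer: -856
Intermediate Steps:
Y = -141 (Y = -3*47 = -141)
P = 9 (P = 5 + 4 = 9)
s = -111 (s = (-141 + 20) + 10 = -121 + 10 = -111)
t = -111
(t - 103)*Q(P) = (-111 - 103)*4 = -214*4 = -856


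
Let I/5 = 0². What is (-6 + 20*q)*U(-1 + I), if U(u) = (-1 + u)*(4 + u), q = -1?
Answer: 156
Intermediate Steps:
I = 0 (I = 5*0² = 5*0 = 0)
(-6 + 20*q)*U(-1 + I) = (-6 + 20*(-1))*(-4 + (-1 + 0)² + 3*(-1 + 0)) = (-6 - 20)*(-4 + (-1)² + 3*(-1)) = -26*(-4 + 1 - 3) = -26*(-6) = 156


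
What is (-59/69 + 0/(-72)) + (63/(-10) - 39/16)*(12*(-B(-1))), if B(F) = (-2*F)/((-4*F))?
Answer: 142333/2760 ≈ 51.570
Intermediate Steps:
B(F) = ½ (B(F) = (-2*F)*(-1/(4*F)) = ½)
(-59/69 + 0/(-72)) + (63/(-10) - 39/16)*(12*(-B(-1))) = (-59/69 + 0/(-72)) + (63/(-10) - 39/16)*(12*(-1*½)) = (-59*1/69 + 0*(-1/72)) + (63*(-⅒) - 39*1/16)*(12*(-½)) = (-59/69 + 0) + (-63/10 - 39/16)*(-6) = -59/69 - 699/80*(-6) = -59/69 + 2097/40 = 142333/2760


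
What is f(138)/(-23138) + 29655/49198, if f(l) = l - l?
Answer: 29655/49198 ≈ 0.60277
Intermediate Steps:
f(l) = 0
f(138)/(-23138) + 29655/49198 = 0/(-23138) + 29655/49198 = 0*(-1/23138) + 29655*(1/49198) = 0 + 29655/49198 = 29655/49198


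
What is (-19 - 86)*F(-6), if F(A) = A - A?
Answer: 0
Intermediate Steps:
F(A) = 0
(-19 - 86)*F(-6) = (-19 - 86)*0 = -105*0 = 0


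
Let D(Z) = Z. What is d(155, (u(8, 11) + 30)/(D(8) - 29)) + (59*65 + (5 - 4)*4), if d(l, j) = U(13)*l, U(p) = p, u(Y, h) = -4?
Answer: 5854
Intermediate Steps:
d(l, j) = 13*l
d(155, (u(8, 11) + 30)/(D(8) - 29)) + (59*65 + (5 - 4)*4) = 13*155 + (59*65 + (5 - 4)*4) = 2015 + (3835 + 1*4) = 2015 + (3835 + 4) = 2015 + 3839 = 5854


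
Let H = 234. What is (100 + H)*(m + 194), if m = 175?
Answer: 123246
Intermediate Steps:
(100 + H)*(m + 194) = (100 + 234)*(175 + 194) = 334*369 = 123246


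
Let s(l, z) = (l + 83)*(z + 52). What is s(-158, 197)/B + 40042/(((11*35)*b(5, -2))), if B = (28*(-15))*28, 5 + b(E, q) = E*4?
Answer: 5511829/646800 ≈ 8.5217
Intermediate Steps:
s(l, z) = (52 + z)*(83 + l) (s(l, z) = (83 + l)*(52 + z) = (52 + z)*(83 + l))
b(E, q) = -5 + 4*E (b(E, q) = -5 + E*4 = -5 + 4*E)
B = -11760 (B = -420*28 = -11760)
s(-158, 197)/B + 40042/(((11*35)*b(5, -2))) = (4316 + 52*(-158) + 83*197 - 158*197)/(-11760) + 40042/(((11*35)*(-5 + 4*5))) = (4316 - 8216 + 16351 - 31126)*(-1/11760) + 40042/((385*(-5 + 20))) = -18675*(-1/11760) + 40042/((385*15)) = 1245/784 + 40042/5775 = 5511829/646800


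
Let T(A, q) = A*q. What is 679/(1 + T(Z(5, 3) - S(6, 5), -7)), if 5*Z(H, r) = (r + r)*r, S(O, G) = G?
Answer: 3395/54 ≈ 62.870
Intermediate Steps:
Z(H, r) = 2*r**2/5 (Z(H, r) = ((r + r)*r)/5 = ((2*r)*r)/5 = (2*r**2)/5 = 2*r**2/5)
679/(1 + T(Z(5, 3) - S(6, 5), -7)) = 679/(1 + ((2/5)*3**2 - 1*5)*(-7)) = 679/(1 + ((2/5)*9 - 5)*(-7)) = 679/(1 + (18/5 - 5)*(-7)) = 679/(1 - 7/5*(-7)) = 679/(1 + 49/5) = 679/(54/5) = 679*(5/54) = 3395/54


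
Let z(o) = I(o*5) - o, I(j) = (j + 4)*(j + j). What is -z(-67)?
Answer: -221837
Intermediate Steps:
I(j) = 2*j*(4 + j) (I(j) = (4 + j)*(2*j) = 2*j*(4 + j))
z(o) = -o + 10*o*(4 + 5*o) (z(o) = 2*(o*5)*(4 + o*5) - o = 2*(5*o)*(4 + 5*o) - o = 10*o*(4 + 5*o) - o = -o + 10*o*(4 + 5*o))
-z(-67) = -(-67)*(39 + 50*(-67)) = -(-67)*(39 - 3350) = -(-67)*(-3311) = -1*221837 = -221837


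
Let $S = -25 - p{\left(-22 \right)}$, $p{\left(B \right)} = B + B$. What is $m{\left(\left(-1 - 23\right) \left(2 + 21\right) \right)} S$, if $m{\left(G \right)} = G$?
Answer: $-10488$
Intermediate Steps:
$p{\left(B \right)} = 2 B$
$S = 19$ ($S = -25 - 2 \left(-22\right) = -25 - -44 = -25 + 44 = 19$)
$m{\left(\left(-1 - 23\right) \left(2 + 21\right) \right)} S = \left(-1 - 23\right) \left(2 + 21\right) 19 = \left(-24\right) 23 \cdot 19 = \left(-552\right) 19 = -10488$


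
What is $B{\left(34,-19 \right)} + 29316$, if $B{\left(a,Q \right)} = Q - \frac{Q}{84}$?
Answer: $\frac{2460967}{84} \approx 29297.0$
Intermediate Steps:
$B{\left(a,Q \right)} = \frac{83 Q}{84}$ ($B{\left(a,Q \right)} = Q - Q \frac{1}{84} = Q - \frac{Q}{84} = \frac{83 Q}{84}$)
$B{\left(34,-19 \right)} + 29316 = \frac{83}{84} \left(-19\right) + 29316 = - \frac{1577}{84} + 29316 = \frac{2460967}{84}$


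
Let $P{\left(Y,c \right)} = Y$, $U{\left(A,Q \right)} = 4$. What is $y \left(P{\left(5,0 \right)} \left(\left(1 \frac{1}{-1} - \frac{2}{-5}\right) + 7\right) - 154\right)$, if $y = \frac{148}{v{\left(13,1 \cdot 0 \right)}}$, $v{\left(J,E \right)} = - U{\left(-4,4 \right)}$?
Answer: $4514$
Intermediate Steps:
$v{\left(J,E \right)} = -4$ ($v{\left(J,E \right)} = \left(-1\right) 4 = -4$)
$y = -37$ ($y = \frac{148}{-4} = 148 \left(- \frac{1}{4}\right) = -37$)
$y \left(P{\left(5,0 \right)} \left(\left(1 \frac{1}{-1} - \frac{2}{-5}\right) + 7\right) - 154\right) = - 37 \left(5 \left(\left(1 \frac{1}{-1} - \frac{2}{-5}\right) + 7\right) - 154\right) = - 37 \left(5 \left(\left(1 \left(-1\right) - - \frac{2}{5}\right) + 7\right) - 154\right) = - 37 \left(5 \left(\left(-1 + \frac{2}{5}\right) + 7\right) - 154\right) = - 37 \left(5 \left(- \frac{3}{5} + 7\right) - 154\right) = - 37 \left(5 \cdot \frac{32}{5} - 154\right) = - 37 \left(32 - 154\right) = \left(-37\right) \left(-122\right) = 4514$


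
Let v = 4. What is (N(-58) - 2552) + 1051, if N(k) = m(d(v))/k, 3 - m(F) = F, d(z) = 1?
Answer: -43530/29 ≈ -1501.0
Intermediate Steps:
m(F) = 3 - F
N(k) = 2/k (N(k) = (3 - 1*1)/k = (3 - 1)/k = 2/k)
(N(-58) - 2552) + 1051 = (2/(-58) - 2552) + 1051 = (2*(-1/58) - 2552) + 1051 = (-1/29 - 2552) + 1051 = -74009/29 + 1051 = -43530/29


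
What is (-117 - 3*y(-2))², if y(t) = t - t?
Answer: 13689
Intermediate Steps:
y(t) = 0
(-117 - 3*y(-2))² = (-117 - 3*0)² = (-117 + 0)² = (-117)² = 13689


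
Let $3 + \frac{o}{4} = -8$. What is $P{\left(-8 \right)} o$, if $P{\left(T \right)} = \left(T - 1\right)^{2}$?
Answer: $-3564$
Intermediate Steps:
$P{\left(T \right)} = \left(-1 + T\right)^{2}$
$o = -44$ ($o = -12 + 4 \left(-8\right) = -12 - 32 = -44$)
$P{\left(-8 \right)} o = \left(-1 - 8\right)^{2} \left(-44\right) = \left(-9\right)^{2} \left(-44\right) = 81 \left(-44\right) = -3564$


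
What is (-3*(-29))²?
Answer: 7569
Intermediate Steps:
(-3*(-29))² = 87² = 7569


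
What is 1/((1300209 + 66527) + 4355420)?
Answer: 1/5722156 ≈ 1.7476e-7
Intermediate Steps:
1/((1300209 + 66527) + 4355420) = 1/(1366736 + 4355420) = 1/5722156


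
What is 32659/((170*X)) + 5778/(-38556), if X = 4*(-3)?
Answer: -230753/14280 ≈ -16.159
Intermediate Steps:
X = -12
32659/((170*X)) + 5778/(-38556) = 32659/((170*(-12))) + 5778/(-38556) = 32659/(-2040) + 5778*(-1/38556) = 32659*(-1/2040) - 107/714 = -32659/2040 - 107/714 = -230753/14280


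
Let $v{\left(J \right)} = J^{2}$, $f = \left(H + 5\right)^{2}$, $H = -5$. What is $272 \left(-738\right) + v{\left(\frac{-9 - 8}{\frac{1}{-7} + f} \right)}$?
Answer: $-186575$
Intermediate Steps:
$f = 0$ ($f = \left(-5 + 5\right)^{2} = 0^{2} = 0$)
$272 \left(-738\right) + v{\left(\frac{-9 - 8}{\frac{1}{-7} + f} \right)} = 272 \left(-738\right) + \left(\frac{-9 - 8}{\frac{1}{-7} + 0}\right)^{2} = -200736 + \left(- \frac{17}{- \frac{1}{7} + 0}\right)^{2} = -200736 + \left(- \frac{17}{- \frac{1}{7}}\right)^{2} = -200736 + \left(\left(-17\right) \left(-7\right)\right)^{2} = -200736 + 119^{2} = -200736 + 14161 = -186575$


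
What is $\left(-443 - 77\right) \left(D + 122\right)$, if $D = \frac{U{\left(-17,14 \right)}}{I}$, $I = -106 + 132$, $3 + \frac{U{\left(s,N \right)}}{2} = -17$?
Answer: $-62640$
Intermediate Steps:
$U{\left(s,N \right)} = -40$ ($U{\left(s,N \right)} = -6 + 2 \left(-17\right) = -6 - 34 = -40$)
$I = 26$
$D = - \frac{20}{13}$ ($D = - \frac{40}{26} = \left(-40\right) \frac{1}{26} = - \frac{20}{13} \approx -1.5385$)
$\left(-443 - 77\right) \left(D + 122\right) = \left(-443 - 77\right) \left(- \frac{20}{13} + 122\right) = \left(-520\right) \frac{1566}{13} = -62640$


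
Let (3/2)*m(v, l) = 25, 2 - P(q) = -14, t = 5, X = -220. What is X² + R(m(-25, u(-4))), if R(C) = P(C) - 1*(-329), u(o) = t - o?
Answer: 48745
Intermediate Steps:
P(q) = 16 (P(q) = 2 - 1*(-14) = 2 + 14 = 16)
u(o) = 5 - o
m(v, l) = 50/3 (m(v, l) = (⅔)*25 = 50/3)
R(C) = 345 (R(C) = 16 - 1*(-329) = 16 + 329 = 345)
X² + R(m(-25, u(-4))) = (-220)² + 345 = 48400 + 345 = 48745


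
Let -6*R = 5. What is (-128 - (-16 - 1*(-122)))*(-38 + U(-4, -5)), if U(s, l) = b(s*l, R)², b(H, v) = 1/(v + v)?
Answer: 220194/25 ≈ 8807.8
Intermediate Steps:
R = -⅚ (R = -⅙*5 = -⅚ ≈ -0.83333)
b(H, v) = 1/(2*v)
U(s, l) = 9/25 (U(s, l) = (1/(2*(-⅚)))² = ((½)*(-6/5))² = (-⅗)² = 9/25)
(-128 - (-16 - 1*(-122)))*(-38 + U(-4, -5)) = (-128 - (-16 - 1*(-122)))*(-38 + 9/25) = (-128 - (-16 + 122))*(-941/25) = (-128 - 1*106)*(-941/25) = (-128 - 106)*(-941/25) = -234*(-941/25) = 220194/25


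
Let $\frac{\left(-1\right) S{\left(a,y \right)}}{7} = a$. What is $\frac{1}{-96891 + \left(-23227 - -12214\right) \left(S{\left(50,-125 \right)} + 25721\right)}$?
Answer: $- \frac{1}{279507714} \approx -3.5777 \cdot 10^{-9}$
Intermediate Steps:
$S{\left(a,y \right)} = - 7 a$
$\frac{1}{-96891 + \left(-23227 - -12214\right) \left(S{\left(50,-125 \right)} + 25721\right)} = \frac{1}{-96891 + \left(-23227 - -12214\right) \left(\left(-7\right) 50 + 25721\right)} = \frac{1}{-96891 + \left(-23227 + \left(-5646 + 17860\right)\right) \left(-350 + 25721\right)} = \frac{1}{-96891 + \left(-23227 + 12214\right) 25371} = \frac{1}{-96891 - 279410823} = \frac{1}{-279507714} = - \frac{1}{279507714}$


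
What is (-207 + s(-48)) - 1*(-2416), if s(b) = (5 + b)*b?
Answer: 4273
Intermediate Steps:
s(b) = b*(5 + b)
(-207 + s(-48)) - 1*(-2416) = (-207 - 48*(5 - 48)) - 1*(-2416) = (-207 - 48*(-43)) + 2416 = (-207 + 2064) + 2416 = 1857 + 2416 = 4273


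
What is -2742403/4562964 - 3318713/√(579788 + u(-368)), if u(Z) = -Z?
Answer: -144337/240156 - 3318713*√145039/290078 ≈ -4357.7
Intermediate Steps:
-2742403/4562964 - 3318713/√(579788 + u(-368)) = -2742403/4562964 - 3318713/√(579788 - 1*(-368)) = -2742403*1/4562964 - 3318713/√(579788 + 368) = -144337/240156 - 3318713*√145039/290078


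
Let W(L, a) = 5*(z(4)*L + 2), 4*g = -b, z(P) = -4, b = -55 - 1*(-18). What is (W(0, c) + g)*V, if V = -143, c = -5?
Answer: -11011/4 ≈ -2752.8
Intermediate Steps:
b = -37 (b = -55 + 18 = -37)
g = 37/4 (g = (-1*(-37))/4 = (1/4)*37 = 37/4 ≈ 9.2500)
W(L, a) = 10 - 20*L (W(L, a) = 5*(-4*L + 2) = 5*(2 - 4*L) = 10 - 20*L)
(W(0, c) + g)*V = ((10 - 20*0) + 37/4)*(-143) = ((10 + 0) + 37/4)*(-143) = (10 + 37/4)*(-143) = (77/4)*(-143) = -11011/4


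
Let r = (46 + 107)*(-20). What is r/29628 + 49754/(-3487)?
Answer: -41243937/2869801 ≈ -14.372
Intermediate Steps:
r = -3060 (r = 153*(-20) = -3060)
r/29628 + 49754/(-3487) = -3060/29628 + 49754/(-3487) = -3060*1/29628 + 49754*(-1/3487) = -85/823 - 49754/3487 = -41243937/2869801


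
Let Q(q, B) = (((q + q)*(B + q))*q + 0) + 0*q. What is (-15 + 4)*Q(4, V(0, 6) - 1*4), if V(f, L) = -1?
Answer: 352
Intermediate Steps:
Q(q, B) = 2*q²*(B + q) (Q(q, B) = (((2*q)*(B + q))*q + 0) + 0 = ((2*q*(B + q))*q + 0) + 0 = (2*q²*(B + q) + 0) + 0 = 2*q²*(B + q) + 0 = 2*q²*(B + q))
(-15 + 4)*Q(4, V(0, 6) - 1*4) = (-15 + 4)*(2*4²*((-1 - 1*4) + 4)) = -22*16*((-1 - 4) + 4) = -22*16*(-5 + 4) = -22*16*(-1) = -11*(-32) = 352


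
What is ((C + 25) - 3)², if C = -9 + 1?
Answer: 196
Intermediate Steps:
C = -8
((C + 25) - 3)² = ((-8 + 25) - 3)² = (17 - 3)² = 14² = 196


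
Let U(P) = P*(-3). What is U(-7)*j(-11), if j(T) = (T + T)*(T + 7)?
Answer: 1848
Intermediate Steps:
U(P) = -3*P
j(T) = 2*T*(7 + T) (j(T) = (2*T)*(7 + T) = 2*T*(7 + T))
U(-7)*j(-11) = (-3*(-7))*(2*(-11)*(7 - 11)) = 21*(2*(-11)*(-4)) = 21*88 = 1848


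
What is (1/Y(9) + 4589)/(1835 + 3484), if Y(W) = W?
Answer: 41302/47871 ≈ 0.86278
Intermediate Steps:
(1/Y(9) + 4589)/(1835 + 3484) = (1/9 + 4589)/(1835 + 3484) = (⅑ + 4589)/5319 = (41302/9)*(1/5319) = 41302/47871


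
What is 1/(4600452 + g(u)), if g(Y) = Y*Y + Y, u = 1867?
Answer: 1/8088008 ≈ 1.2364e-7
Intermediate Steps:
g(Y) = Y + Y**2 (g(Y) = Y**2 + Y = Y + Y**2)
1/(4600452 + g(u)) = 1/(4600452 + 1867*(1 + 1867)) = 1/(4600452 + 1867*1868) = 1/(4600452 + 3487556) = 1/8088008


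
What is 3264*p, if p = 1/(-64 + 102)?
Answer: 1632/19 ≈ 85.895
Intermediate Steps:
p = 1/38 ≈ 0.026316
3264*p = 3264*(1/38) = 1632/19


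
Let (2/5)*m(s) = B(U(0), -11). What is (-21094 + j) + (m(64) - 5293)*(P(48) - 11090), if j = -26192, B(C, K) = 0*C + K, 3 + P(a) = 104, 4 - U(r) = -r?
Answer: 116839377/2 ≈ 5.8420e+7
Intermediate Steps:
U(r) = 4 + r (U(r) = 4 - (-1)*r = 4 + r)
P(a) = 101 (P(a) = -3 + 104 = 101)
B(C, K) = K (B(C, K) = 0 + K = K)
m(s) = -55/2 (m(s) = (5/2)*(-11) = -55/2)
(-21094 + j) + (m(64) - 5293)*(P(48) - 11090) = (-21094 - 26192) + (-55/2 - 5293)*(101 - 11090) = -47286 - 10641/2*(-10989) = -47286 + 116933949/2 = 116839377/2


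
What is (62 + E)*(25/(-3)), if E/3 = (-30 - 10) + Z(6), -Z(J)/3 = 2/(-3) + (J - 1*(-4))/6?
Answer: 1675/3 ≈ 558.33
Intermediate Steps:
Z(J) = -J/2 (Z(J) = -3*(2/(-3) + (J - 1*(-4))/6) = -3*(2*(-⅓) + (J + 4)*(⅙)) = -3*(-⅔ + (4 + J)*(⅙)) = -3*(-⅔ + (⅔ + J/6)) = -J/2)
E = -129 (E = 3*((-30 - 10) - ½*6) = 3*(-40 - 3) = 3*(-43) = -129)
(62 + E)*(25/(-3)) = (62 - 129)*(25/(-3)) = -1675*(-1)/3 = -67*(-25/3) = 1675/3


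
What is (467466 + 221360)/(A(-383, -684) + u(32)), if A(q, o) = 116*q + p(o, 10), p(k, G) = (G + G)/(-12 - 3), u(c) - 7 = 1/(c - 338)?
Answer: -210780756/13593235 ≈ -15.506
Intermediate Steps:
u(c) = 7 + 1/(-338 + c) (u(c) = 7 + 1/(c - 338) = 7 + 1/(-338 + c))
p(k, G) = -2*G/15 (p(k, G) = (2*G)/(-15) = (2*G)*(-1/15) = -2*G/15)
A(q, o) = -4/3 + 116*q (A(q, o) = 116*q - 2/15*10 = 116*q - 4/3 = -4/3 + 116*q)
(467466 + 221360)/(A(-383, -684) + u(32)) = (467466 + 221360)/((-4/3 + 116*(-383)) + (-2365 + 7*32)/(-338 + 32)) = 688826/((-4/3 - 44428) + (-2365 + 224)/(-306)) = 688826/(-133288/3 - 1/306*(-2141)) = 688826/(-133288/3 + 2141/306) = 688826/(-13593235/306) = 688826*(-306/13593235) = -210780756/13593235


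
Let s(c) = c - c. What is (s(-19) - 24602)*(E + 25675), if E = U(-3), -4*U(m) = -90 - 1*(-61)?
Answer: -1263669429/2 ≈ -6.3183e+8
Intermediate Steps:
U(m) = 29/4 (U(m) = -(-90 - 1*(-61))/4 = -(-90 + 61)/4 = -1/4*(-29) = 29/4)
E = 29/4 ≈ 7.2500
s(c) = 0
(s(-19) - 24602)*(E + 25675) = (0 - 24602)*(29/4 + 25675) = -24602*102729/4 = -1263669429/2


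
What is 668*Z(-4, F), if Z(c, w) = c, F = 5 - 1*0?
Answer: -2672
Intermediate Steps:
F = 5 (F = 5 + 0 = 5)
668*Z(-4, F) = 668*(-4) = -2672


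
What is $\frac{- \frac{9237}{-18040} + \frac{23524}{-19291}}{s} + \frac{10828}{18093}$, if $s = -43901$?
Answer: $\frac{165434326385469269}{276424333023644520} \approx 0.59848$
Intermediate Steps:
$\frac{- \frac{9237}{-18040} + \frac{23524}{-19291}}{s} + \frac{10828}{18093} = \frac{- \frac{9237}{-18040} + \frac{23524}{-19291}}{-43901} + \frac{10828}{18093} = \left(\left(-9237\right) \left(- \frac{1}{18040}\right) + 23524 \left(- \frac{1}{19291}\right)\right) \left(- \frac{1}{43901}\right) + 10828 \cdot \frac{1}{18093} = \left(\frac{9237}{18040} - \frac{23524}{19291}\right) \left(- \frac{1}{43901}\right) + \frac{10828}{18093} = \left(- \frac{246181993}{348009640}\right) \left(- \frac{1}{43901}\right) + \frac{10828}{18093} = \frac{246181993}{15277971205640} + \frac{10828}{18093} = \frac{165434326385469269}{276424333023644520}$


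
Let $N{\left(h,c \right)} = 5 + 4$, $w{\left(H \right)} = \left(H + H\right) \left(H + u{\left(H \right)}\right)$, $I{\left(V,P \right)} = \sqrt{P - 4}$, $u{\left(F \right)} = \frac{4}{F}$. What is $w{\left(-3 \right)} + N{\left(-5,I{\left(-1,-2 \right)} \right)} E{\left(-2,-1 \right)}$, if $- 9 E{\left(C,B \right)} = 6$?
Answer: $20$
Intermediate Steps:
$E{\left(C,B \right)} = - \frac{2}{3}$ ($E{\left(C,B \right)} = \left(- \frac{1}{9}\right) 6 = - \frac{2}{3}$)
$I{\left(V,P \right)} = \sqrt{-4 + P}$
$w{\left(H \right)} = 2 H \left(H + \frac{4}{H}\right)$ ($w{\left(H \right)} = \left(H + H\right) \left(H + \frac{4}{H}\right) = 2 H \left(H + \frac{4}{H}\right)$)
$N{\left(h,c \right)} = 9$
$w{\left(-3 \right)} + N{\left(-5,I{\left(-1,-2 \right)} \right)} E{\left(-2,-1 \right)} = \left(8 + 2 \left(-3\right)^{2}\right) + 9 \left(- \frac{2}{3}\right) = \left(8 + 2 \cdot 9\right) - 6 = \left(8 + 18\right) - 6 = 26 - 6 = 20$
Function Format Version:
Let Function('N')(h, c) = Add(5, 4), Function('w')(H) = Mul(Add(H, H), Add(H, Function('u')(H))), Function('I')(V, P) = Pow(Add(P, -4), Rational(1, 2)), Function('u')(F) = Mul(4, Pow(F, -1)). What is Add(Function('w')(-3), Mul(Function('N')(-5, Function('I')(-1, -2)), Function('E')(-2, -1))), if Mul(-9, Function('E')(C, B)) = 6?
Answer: 20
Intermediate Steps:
Function('E')(C, B) = Rational(-2, 3) (Function('E')(C, B) = Mul(Rational(-1, 9), 6) = Rational(-2, 3))
Function('I')(V, P) = Pow(Add(-4, P), Rational(1, 2))
Function('w')(H) = Mul(2, H, Add(H, Mul(4, Pow(H, -1)))) (Function('w')(H) = Mul(Add(H, H), Add(H, Mul(4, Pow(H, -1)))) = Mul(Mul(2, H), Add(H, Mul(4, Pow(H, -1)))) = Mul(2, H, Add(H, Mul(4, Pow(H, -1)))))
Function('N')(h, c) = 9
Add(Function('w')(-3), Mul(Function('N')(-5, Function('I')(-1, -2)), Function('E')(-2, -1))) = Add(Add(8, Mul(2, Pow(-3, 2))), Mul(9, Rational(-2, 3))) = Add(Add(8, Mul(2, 9)), -6) = Add(Add(8, 18), -6) = Add(26, -6) = 20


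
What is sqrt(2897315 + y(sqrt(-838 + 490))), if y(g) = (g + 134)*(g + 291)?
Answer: sqrt(2935961 + 850*I*sqrt(87)) ≈ 1713.5 + 2.313*I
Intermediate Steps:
y(g) = (134 + g)*(291 + g)
sqrt(2897315 + y(sqrt(-838 + 490))) = sqrt(2897315 + (38994 + (sqrt(-838 + 490))**2 + 425*sqrt(-838 + 490))) = sqrt(2897315 + (38994 + (sqrt(-348))**2 + 425*sqrt(-348))) = sqrt(2897315 + (38994 + (2*I*sqrt(87))**2 + 425*(2*I*sqrt(87)))) = sqrt(2897315 + (38994 - 348 + 850*I*sqrt(87))) = sqrt(2897315 + (38646 + 850*I*sqrt(87))) = sqrt(2935961 + 850*I*sqrt(87))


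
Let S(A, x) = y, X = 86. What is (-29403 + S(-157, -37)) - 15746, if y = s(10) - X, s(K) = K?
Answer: -45225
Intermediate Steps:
y = -76 (y = 10 - 1*86 = 10 - 86 = -76)
S(A, x) = -76
(-29403 + S(-157, -37)) - 15746 = (-29403 - 76) - 15746 = -29479 - 15746 = -45225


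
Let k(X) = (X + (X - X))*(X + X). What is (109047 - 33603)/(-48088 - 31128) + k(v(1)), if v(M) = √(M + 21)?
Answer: 852515/19804 ≈ 43.048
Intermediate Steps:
v(M) = √(21 + M)
k(X) = 2*X² (k(X) = (X + 0)*(2*X) = X*(2*X) = 2*X²)
(109047 - 33603)/(-48088 - 31128) + k(v(1)) = (109047 - 33603)/(-48088 - 31128) + 2*(√(21 + 1))² = 75444/(-79216) + 2*(√22)² = 75444*(-1/79216) + 2*22 = -18861/19804 + 44 = 852515/19804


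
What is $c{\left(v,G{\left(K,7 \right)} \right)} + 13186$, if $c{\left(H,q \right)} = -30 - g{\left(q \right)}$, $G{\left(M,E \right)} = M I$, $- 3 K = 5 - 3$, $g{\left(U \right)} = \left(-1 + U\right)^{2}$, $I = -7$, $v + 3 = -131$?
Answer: $\frac{118283}{9} \approx 13143.0$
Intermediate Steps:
$v = -134$ ($v = -3 - 131 = -134$)
$K = - \frac{2}{3}$ ($K = - \frac{5 - 3}{3} = \left(- \frac{1}{3}\right) 2 = - \frac{2}{3} \approx -0.66667$)
$G{\left(M,E \right)} = - 7 M$ ($G{\left(M,E \right)} = M \left(-7\right) = - 7 M$)
$c{\left(H,q \right)} = -30 - \left(-1 + q\right)^{2}$
$c{\left(v,G{\left(K,7 \right)} \right)} + 13186 = \left(-30 - \left(-1 - - \frac{14}{3}\right)^{2}\right) + 13186 = \left(-30 - \left(-1 + \frac{14}{3}\right)^{2}\right) + 13186 = \left(-30 - \left(\frac{11}{3}\right)^{2}\right) + 13186 = \left(-30 - \frac{121}{9}\right) + 13186 = - \frac{391}{9} + 13186 = \frac{118283}{9}$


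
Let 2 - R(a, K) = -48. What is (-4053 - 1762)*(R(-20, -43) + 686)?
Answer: -4279840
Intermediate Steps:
R(a, K) = 50 (R(a, K) = 2 - 1*(-48) = 2 + 48 = 50)
(-4053 - 1762)*(R(-20, -43) + 686) = (-4053 - 1762)*(50 + 686) = -5815*736 = -4279840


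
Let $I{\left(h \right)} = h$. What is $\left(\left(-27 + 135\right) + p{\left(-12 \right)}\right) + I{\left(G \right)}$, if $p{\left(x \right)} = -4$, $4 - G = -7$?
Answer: $115$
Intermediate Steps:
$G = 11$ ($G = 4 - -7 = 4 + 7 = 11$)
$\left(\left(-27 + 135\right) + p{\left(-12 \right)}\right) + I{\left(G \right)} = \left(\left(-27 + 135\right) - 4\right) + 11 = \left(108 - 4\right) + 11 = 104 + 11 = 115$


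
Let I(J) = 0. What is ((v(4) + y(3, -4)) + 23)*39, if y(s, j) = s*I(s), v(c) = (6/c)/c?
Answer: 7293/8 ≈ 911.63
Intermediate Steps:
v(c) = 6/c**2
y(s, j) = 0 (y(s, j) = s*0 = 0)
((v(4) + y(3, -4)) + 23)*39 = ((6/4**2 + 0) + 23)*39 = ((6*(1/16) + 0) + 23)*39 = ((3/8 + 0) + 23)*39 = (3/8 + 23)*39 = (187/8)*39 = 7293/8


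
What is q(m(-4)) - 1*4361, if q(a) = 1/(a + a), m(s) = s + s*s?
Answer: -104663/24 ≈ -4361.0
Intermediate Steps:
m(s) = s + s**2
q(a) = 1/(2*a)
q(m(-4)) - 1*4361 = 1/(2*((-4*(1 - 4)))) - 1*4361 = 1/(2*((-4*(-3)))) - 4361 = (1/2)/12 - 4361 = (1/2)*(1/12) - 4361 = 1/24 - 4361 = -104663/24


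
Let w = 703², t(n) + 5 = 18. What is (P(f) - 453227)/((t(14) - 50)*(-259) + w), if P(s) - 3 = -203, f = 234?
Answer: -453427/503792 ≈ -0.90003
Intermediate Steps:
P(s) = -200 (P(s) = 3 - 203 = -200)
t(n) = 13 (t(n) = -5 + 18 = 13)
w = 494209
(P(f) - 453227)/((t(14) - 50)*(-259) + w) = (-200 - 453227)/((13 - 50)*(-259) + 494209) = -453427/(-37*(-259) + 494209) = -453427/(9583 + 494209) = -453427/503792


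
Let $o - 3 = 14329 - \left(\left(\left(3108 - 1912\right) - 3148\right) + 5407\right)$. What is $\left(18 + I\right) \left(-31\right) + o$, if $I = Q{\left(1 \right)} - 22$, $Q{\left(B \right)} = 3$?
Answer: $10908$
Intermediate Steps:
$I = -19$ ($I = 3 - 22 = -19$)
$o = 10877$ ($o = 3 + \left(14329 - \left(\left(\left(3108 - 1912\right) - 3148\right) + 5407\right)\right) = 3 + \left(14329 - \left(\left(1196 - 3148\right) + 5407\right)\right) = 3 + \left(14329 - \left(-1952 + 5407\right)\right) = 3 + \left(14329 - 3455\right) = 3 + 10874 = 10877$)
$\left(18 + I\right) \left(-31\right) + o = \left(18 - 19\right) \left(-31\right) + 10877 = \left(-1\right) \left(-31\right) + 10877 = 31 + 10877 = 10908$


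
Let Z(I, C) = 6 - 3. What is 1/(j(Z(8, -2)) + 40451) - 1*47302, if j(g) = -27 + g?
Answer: -1912277953/40427 ≈ -47302.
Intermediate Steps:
Z(I, C) = 3
1/(j(Z(8, -2)) + 40451) - 1*47302 = 1/((-27 + 3) + 40451) - 1*47302 = 1/(-24 + 40451) - 47302 = 1/40427 - 47302 = -1912277953/40427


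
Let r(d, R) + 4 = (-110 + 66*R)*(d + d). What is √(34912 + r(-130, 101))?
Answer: 2*I*√417413 ≈ 1292.2*I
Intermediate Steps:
r(d, R) = -4 + 2*d*(-110 + 66*R) (r(d, R) = -4 + (-110 + 66*R)*(d + d) = -4 + (-110 + 66*R)*(2*d) = -4 + 2*d*(-110 + 66*R))
√(34912 + r(-130, 101)) = √(34912 + (-4 - 220*(-130) + 132*101*(-130))) = √(34912 + (-4 + 28600 - 1733160)) = √(34912 - 1704564) = √(-1669652) = 2*I*√417413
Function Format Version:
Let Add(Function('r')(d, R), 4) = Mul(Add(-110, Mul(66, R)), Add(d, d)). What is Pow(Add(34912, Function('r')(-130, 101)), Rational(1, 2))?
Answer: Mul(2, I, Pow(417413, Rational(1, 2))) ≈ Mul(1292.2, I)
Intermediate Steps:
Function('r')(d, R) = Add(-4, Mul(2, d, Add(-110, Mul(66, R)))) (Function('r')(d, R) = Add(-4, Mul(Add(-110, Mul(66, R)), Add(d, d))) = Add(-4, Mul(Add(-110, Mul(66, R)), Mul(2, d))) = Add(-4, Mul(2, d, Add(-110, Mul(66, R)))))
Pow(Add(34912, Function('r')(-130, 101)), Rational(1, 2)) = Pow(Add(34912, Add(-4, Mul(-220, -130), Mul(132, 101, -130))), Rational(1, 2)) = Pow(Add(34912, Add(-4, 28600, -1733160)), Rational(1, 2)) = Pow(Add(34912, -1704564), Rational(1, 2)) = Pow(-1669652, Rational(1, 2)) = Mul(2, I, Pow(417413, Rational(1, 2)))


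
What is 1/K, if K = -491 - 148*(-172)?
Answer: 1/24965 ≈ 4.0056e-5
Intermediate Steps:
K = 24965 (K = -491 + 25456 = 24965)
1/K = 1/24965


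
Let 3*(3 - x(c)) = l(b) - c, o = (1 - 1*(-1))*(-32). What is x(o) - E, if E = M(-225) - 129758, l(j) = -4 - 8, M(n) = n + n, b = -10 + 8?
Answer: 390581/3 ≈ 1.3019e+5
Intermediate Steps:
b = -2
M(n) = 2*n
o = -64 (o = (1 + 1)*(-32) = 2*(-32) = -64)
l(j) = -12
x(c) = 7 + c/3 (x(c) = 3 - (-12 - c)/3 = 3 + (4 + c/3) = 7 + c/3)
E = -130208 (E = 2*(-225) - 129758 = -450 - 129758 = -130208)
x(o) - E = (7 + (⅓)*(-64)) - 1*(-130208) = (7 - 64/3) + 130208 = -43/3 + 130208 = 390581/3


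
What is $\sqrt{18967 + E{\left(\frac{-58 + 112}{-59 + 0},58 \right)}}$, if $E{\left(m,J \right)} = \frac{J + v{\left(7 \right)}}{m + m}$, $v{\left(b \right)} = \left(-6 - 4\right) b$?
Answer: $\frac{\sqrt{170762}}{3} \approx 137.74$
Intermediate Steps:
$v{\left(b \right)} = - 10 b$ ($v{\left(b \right)} = \left(-6 - 4\right) b = - 10 b$)
$E{\left(m,J \right)} = \frac{-70 + J}{2 m}$ ($E{\left(m,J \right)} = \frac{J - 70}{m + m} = \frac{J - 70}{2 m} = \left(-70 + J\right) \frac{1}{2 m} = \frac{-70 + J}{2 m}$)
$\sqrt{18967 + E{\left(\frac{-58 + 112}{-59 + 0},58 \right)}} = \sqrt{18967 + \frac{-70 + 58}{2 \frac{-58 + 112}{-59 + 0}}} = \sqrt{18967 + \frac{1}{2} \frac{1}{54 \frac{1}{-59}} \left(-12\right)} = \sqrt{18967 + \frac{1}{2} \frac{1}{54 \left(- \frac{1}{59}\right)} \left(-12\right)} = \sqrt{18967 + \frac{1}{2} \frac{1}{- \frac{54}{59}} \left(-12\right)} = \sqrt{18967 + \frac{1}{2} \left(- \frac{59}{54}\right) \left(-12\right)} = \sqrt{18967 + \frac{59}{9}} = \sqrt{\frac{170762}{9}} = \frac{\sqrt{170762}}{3}$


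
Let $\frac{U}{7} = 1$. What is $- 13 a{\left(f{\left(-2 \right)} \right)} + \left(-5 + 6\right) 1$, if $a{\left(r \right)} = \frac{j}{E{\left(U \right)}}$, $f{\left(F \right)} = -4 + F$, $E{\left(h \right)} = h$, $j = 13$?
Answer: $- \frac{162}{7} \approx -23.143$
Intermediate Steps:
$U = 7$ ($U = 7 \cdot 1 = 7$)
$a{\left(r \right)} = \frac{13}{7}$
$- 13 a{\left(f{\left(-2 \right)} \right)} + \left(-5 + 6\right) 1 = \left(-13\right) \frac{13}{7} + \left(-5 + 6\right) 1 = - \frac{169}{7} + 1 \cdot 1 = - \frac{169}{7} + 1 = - \frac{162}{7}$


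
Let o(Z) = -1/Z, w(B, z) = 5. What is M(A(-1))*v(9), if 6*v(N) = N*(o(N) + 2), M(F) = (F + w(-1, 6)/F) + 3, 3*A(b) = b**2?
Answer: 935/18 ≈ 51.944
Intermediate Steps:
A(b) = b**2/3
M(F) = 3 + F + 5/F (M(F) = (F + 5/F) + 3 = 3 + F + 5/F)
v(N) = N*(2 - 1/N)/6 (v(N) = (N*(-1/N + 2))/6 = (N*(2 - 1/N))/6 = N*(2 - 1/N)/6)
M(A(-1))*v(9) = (3 + (1/3)*(-1)**2 + 5/(((1/3)*(-1)**2)))*(-1/6 + (1/3)*9) = (3 + (1/3)*1 + 5/(((1/3)*1)))*(-1/6 + 3) = (3 + 1/3 + 5/(1/3))*(17/6) = (3 + 1/3 + 5*3)*(17/6) = (3 + 1/3 + 15)*(17/6) = (55/3)*(17/6) = 935/18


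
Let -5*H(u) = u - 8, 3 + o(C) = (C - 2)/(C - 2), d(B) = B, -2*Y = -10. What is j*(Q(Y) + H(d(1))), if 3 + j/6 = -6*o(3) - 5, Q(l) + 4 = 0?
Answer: -312/5 ≈ -62.400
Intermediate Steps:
Y = 5 (Y = -1/2*(-10) = 5)
Q(l) = -4 (Q(l) = -4 + 0 = -4)
o(C) = -2 (o(C) = -3 + (C - 2)/(C - 2) = -3 + (-2 + C)/(-2 + C) = -3 + 1 = -2)
H(u) = 8/5 - u/5 (H(u) = -(u - 8)/5 = -(-8 + u)/5 = 8/5 - u/5)
j = 24 (j = -18 + 6*(-6*(-2) - 5) = -18 + 6*(12 - 5) = -18 + 6*7 = -18 + 42 = 24)
j*(Q(Y) + H(d(1))) = 24*(-4 + (8/5 - 1/5*1)) = 24*(-4 + (8/5 - 1/5)) = 24*(-4 + 7/5) = 24*(-13/5) = -312/5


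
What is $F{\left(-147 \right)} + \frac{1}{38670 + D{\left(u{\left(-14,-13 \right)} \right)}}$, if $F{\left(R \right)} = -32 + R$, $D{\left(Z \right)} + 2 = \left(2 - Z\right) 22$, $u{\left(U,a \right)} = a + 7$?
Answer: $- \frac{6953075}{38844} \approx -179.0$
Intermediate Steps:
$u{\left(U,a \right)} = 7 + a$
$D{\left(Z \right)} = 42 - 22 Z$ ($D{\left(Z \right)} = -2 + \left(2 - Z\right) 22 = -2 - \left(-44 + 22 Z\right) = 42 - 22 Z$)
$F{\left(-147 \right)} + \frac{1}{38670 + D{\left(u{\left(-14,-13 \right)} \right)}} = \left(-32 - 147\right) + \frac{1}{38670 - \left(-42 + 22 \left(7 - 13\right)\right)} = -179 + \frac{1}{38670 + \left(42 - -132\right)} = -179 + \frac{1}{38670 + \left(42 + 132\right)} = -179 + \frac{1}{38670 + 174} = -179 + \frac{1}{38844} = - \frac{6953075}{38844}$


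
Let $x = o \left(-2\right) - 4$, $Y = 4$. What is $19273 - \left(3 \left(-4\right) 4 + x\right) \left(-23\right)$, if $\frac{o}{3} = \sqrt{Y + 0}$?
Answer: $17801$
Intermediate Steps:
$o = 6$ ($o = 3 \sqrt{4 + 0} = 3 \sqrt{4} = 3 \cdot 2 = 6$)
$x = -16$ ($x = 6 \left(-2\right) - 4 = -12 - 4 = -16$)
$19273 - \left(3 \left(-4\right) 4 + x\right) \left(-23\right) = 19273 - \left(3 \left(-4\right) 4 - 16\right) \left(-23\right) = 19273 - \left(\left(-12\right) 4 - 16\right) \left(-23\right) = 19273 - \left(-48 - 16\right) \left(-23\right) = 19273 - \left(-64\right) \left(-23\right) = 19273 - 1472 = 17801$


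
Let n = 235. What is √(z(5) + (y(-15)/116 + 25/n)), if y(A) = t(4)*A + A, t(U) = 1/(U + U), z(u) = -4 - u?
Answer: I*√1074722774/10904 ≈ 3.0065*I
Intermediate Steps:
t(U) = 1/(2*U)
y(A) = 9*A/8 (y(A) = ((½)/4)*A + A = ((½)*(¼))*A + A = A/8 + A = 9*A/8)
√(z(5) + (y(-15)/116 + 25/n)) = √((-4 - 1*5) + (((9/8)*(-15))/116 + 25/235)) = √((-4 - 5) + (-135/8*1/116 + 25*(1/235))) = √(-9 + (-135/928 + 5/47)) = √(-9 - 1705/43616) = √(-394249/43616) = I*√1074722774/10904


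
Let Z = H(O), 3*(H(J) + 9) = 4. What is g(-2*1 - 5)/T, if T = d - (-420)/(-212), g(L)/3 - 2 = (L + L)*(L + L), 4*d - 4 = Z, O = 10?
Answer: -377784/1843 ≈ -204.98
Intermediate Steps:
H(J) = -23/3 (H(J) = -9 + (⅓)*4 = -9 + 4/3 = -23/3)
Z = -23/3 ≈ -7.6667
d = -11/12 (d = 1 + (¼)*(-23/3) = 1 - 23/12 = -11/12 ≈ -0.91667)
g(L) = 6 + 12*L² (g(L) = 6 + 3*((L + L)*(L + L)) = 6 + 3*((2*L)*(2*L)) = 6 + 3*(4*L²) = 6 + 12*L²)
T = -1843/636 (T = -11/12 - (-420)/(-212) = -11/12 - (-420)*(-1)/212 = -11/12 - 1*105/53 = -11/12 - 105/53 = -1843/636 ≈ -2.8978)
g(-2*1 - 5)/T = (6 + 12*(-2*1 - 5)²)/(-1843/636) = (6 + 12*(-2 - 5)²)*(-636/1843) = (6 + 12*(-7)²)*(-636/1843) = (6 + 12*49)*(-636/1843) = (6 + 588)*(-636/1843) = 594*(-636/1843) = -377784/1843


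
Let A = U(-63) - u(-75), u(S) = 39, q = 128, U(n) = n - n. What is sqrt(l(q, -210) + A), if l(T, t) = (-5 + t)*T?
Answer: I*sqrt(27559) ≈ 166.01*I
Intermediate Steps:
U(n) = 0
l(T, t) = T*(-5 + t)
A = -39 (A = 0 - 1*39 = 0 - 39 = -39)
sqrt(l(q, -210) + A) = sqrt(128*(-5 - 210) - 39) = sqrt(128*(-215) - 39) = sqrt(-27520 - 39) = sqrt(-27559) = I*sqrt(27559)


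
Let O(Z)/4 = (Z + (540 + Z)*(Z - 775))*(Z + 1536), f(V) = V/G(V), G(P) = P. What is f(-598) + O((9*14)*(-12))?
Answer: 213259393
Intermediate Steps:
f(V) = 1 (f(V) = V/V = 1)
O(Z) = 4*(1536 + Z)*(Z + (-775 + Z)*(540 + Z)) (O(Z) = 4*((Z + (540 + Z)*(Z - 775))*(Z + 1536)) = 4*((Z + (540 + Z)*(-775 + Z))*(1536 + Z)) = 4*((Z + (-775 + Z)*(540 + Z))*(1536 + Z)) = 4*((1536 + Z)*(Z + (-775 + Z)*(540 + Z))) = 4*(1536 + Z)*(Z + (-775 + Z)*(540 + Z)))
f(-598) + O((9*14)*(-12)) = 1 + (-2571264000 - 3111696*9*14*(-12) + 4*((9*14)*(-12))³ + 5208*((9*14)*(-12))²) = 1 + (-2571264000 - 392073696*(-12) + 4*(126*(-12))³ + 5208*(126*(-12))²) = 1 + (-2571264000 - 3111696*(-1512) + 4*(-1512)³ + 5208*(-1512)²) = 1 + (-2571264000 + 4704884352 + 4*(-3456649728) + 5208*2286144) = 1 + (-2571264000 + 4704884352 - 13826598912 + 11906237952) = 1 + 213259392 = 213259393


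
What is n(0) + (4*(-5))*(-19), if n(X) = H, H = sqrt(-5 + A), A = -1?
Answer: 380 + I*sqrt(6) ≈ 380.0 + 2.4495*I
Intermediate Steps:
H = I*sqrt(6) (H = sqrt(-5 - 1) = sqrt(-6) = I*sqrt(6) ≈ 2.4495*I)
n(X) = I*sqrt(6)
n(0) + (4*(-5))*(-19) = I*sqrt(6) + (4*(-5))*(-19) = I*sqrt(6) - 20*(-19) = I*sqrt(6) + 380 = 380 + I*sqrt(6)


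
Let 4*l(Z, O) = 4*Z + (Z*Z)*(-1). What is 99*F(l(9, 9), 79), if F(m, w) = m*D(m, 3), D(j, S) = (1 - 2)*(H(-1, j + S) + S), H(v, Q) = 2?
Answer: 22275/4 ≈ 5568.8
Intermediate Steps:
l(Z, O) = Z - Z²/4 (l(Z, O) = (4*Z + (Z*Z)*(-1))/4 = (4*Z + Z²*(-1))/4 = (4*Z - Z²)/4 = (-Z² + 4*Z)/4 = Z - Z²/4)
D(j, S) = -2 - S (D(j, S) = (1 - 2)*(2 + S) = -(2 + S) = -2 - S)
F(m, w) = -5*m (F(m, w) = m*(-2 - 1*3) = m*(-2 - 3) = m*(-5) = -5*m)
99*F(l(9, 9), 79) = 99*(-5*9*(4 - 1*9)/4) = 99*(-5*9*(4 - 9)/4) = 99*(-5*9*(-5)/4) = 99*(-5*(-45/4)) = 99*(225/4) = 22275/4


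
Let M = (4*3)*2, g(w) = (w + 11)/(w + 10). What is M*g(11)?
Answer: 176/7 ≈ 25.143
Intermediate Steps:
g(w) = (11 + w)/(10 + w)
M = 24 (M = 12*2 = 24)
M*g(11) = 24*((11 + 11)/(10 + 11)) = 24*(22/21) = 176/7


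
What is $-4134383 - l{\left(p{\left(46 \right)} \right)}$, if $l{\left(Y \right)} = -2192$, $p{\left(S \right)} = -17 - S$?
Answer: $-4132191$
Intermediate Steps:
$-4134383 - l{\left(p{\left(46 \right)} \right)} = -4134383 - -2192 = -4134383 + 2192 = -4132191$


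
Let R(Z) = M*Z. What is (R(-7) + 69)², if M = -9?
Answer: 17424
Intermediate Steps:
R(Z) = -9*Z
(R(-7) + 69)² = (-9*(-7) + 69)² = (63 + 69)² = 132² = 17424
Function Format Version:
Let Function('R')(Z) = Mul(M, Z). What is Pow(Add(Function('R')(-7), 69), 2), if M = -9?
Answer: 17424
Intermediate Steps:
Function('R')(Z) = Mul(-9, Z)
Pow(Add(Function('R')(-7), 69), 2) = Pow(Add(Mul(-9, -7), 69), 2) = Pow(Add(63, 69), 2) = Pow(132, 2) = 17424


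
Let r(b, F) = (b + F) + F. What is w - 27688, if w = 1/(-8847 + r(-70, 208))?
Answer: -235375689/8501 ≈ -27688.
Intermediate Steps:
r(b, F) = b + 2*F (r(b, F) = (F + b) + F = b + 2*F)
w = -1/8501 (w = 1/(-8847 + (-70 + 2*208)) = 1/(-8847 + (-70 + 416)) = 1/(-8847 + 346) = 1/(-8501) = -1/8501 ≈ -0.00011763)
w - 27688 = -1/8501 - 27688 = -235375689/8501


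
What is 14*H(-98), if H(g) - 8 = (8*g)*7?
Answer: -76720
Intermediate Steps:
H(g) = 8 + 56*g (H(g) = 8 + (8*g)*7 = 8 + 56*g)
14*H(-98) = 14*(8 + 56*(-98)) = 14*(8 - 5488) = 14*(-5480) = -76720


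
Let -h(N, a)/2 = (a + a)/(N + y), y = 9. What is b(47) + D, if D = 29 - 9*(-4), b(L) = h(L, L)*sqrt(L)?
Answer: 65 - 47*sqrt(47)/14 ≈ 41.985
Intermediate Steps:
h(N, a) = -4*a/(9 + N) (h(N, a) = -2*(a + a)/(N + 9) = -2*2*a/(9 + N) = -4*a/(9 + N))
b(L) = -4*L**(3/2)/(9 + L) (b(L) = (-4*L/(9 + L))*sqrt(L) = -4*L**(3/2)/(9 + L))
D = 65 (D = 29 + 36 = 65)
b(47) + D = -4*47**(3/2)/(9 + 47) + 65 = -4*47*sqrt(47)/56 + 65 = -4*47*sqrt(47)*1/56 + 65 = -47*sqrt(47)/14 + 65 = 65 - 47*sqrt(47)/14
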